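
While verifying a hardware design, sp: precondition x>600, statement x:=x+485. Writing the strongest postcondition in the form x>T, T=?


Formula: sp(P, x:=E) = exists old_x. (x = E[old_x/x]) AND P[old_x/x] (old_x is the value of x before the assignment; eliminate old_x by solving x = E[old_x/x] for old_x)
Step 1: Precondition P: x>600, i.e. old_x > 600
Step 2: Assignment gives x = old_x + 485, so old_x = x - 485
Step 3: Substitute into P: x - 485 > 600
Step 4: Simplify: x > 600+485 = 1085

1085


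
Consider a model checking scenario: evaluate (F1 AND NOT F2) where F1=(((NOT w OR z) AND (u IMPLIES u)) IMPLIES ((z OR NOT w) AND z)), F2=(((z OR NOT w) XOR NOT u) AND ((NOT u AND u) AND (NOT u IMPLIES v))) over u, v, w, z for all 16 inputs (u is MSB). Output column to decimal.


F1 = (((NOT w OR z) AND (u IMPLIES u)) IMPLIES ((z OR NOT w) AND z))
F2 = (((z OR NOT w) XOR NOT u) AND ((NOT u AND u) AND (NOT u IMPLIES v)))
Counterexample to F1=>F2 is where F1=1 and F2=0.
Evaluate each row (bits = u,v,w,z, MSB first):
  row 0 [0000]: F1=0 F2=0 -> F1&~F2 -> 0
  row 1 [0001]: F1=1 F2=0 -> F1&~F2 -> 1
  row 2 [0010]: F1=1 F2=0 -> F1&~F2 -> 1
  row 3 [0011]: F1=1 F2=0 -> F1&~F2 -> 1
  row 4 [0100]: F1=0 F2=0 -> F1&~F2 -> 0
  row 5 [0101]: F1=1 F2=0 -> F1&~F2 -> 1
  row 6 [0110]: F1=1 F2=0 -> F1&~F2 -> 1
  row 7 [0111]: F1=1 F2=0 -> F1&~F2 -> 1
  row 8 [1000]: F1=0 F2=0 -> F1&~F2 -> 0
  row 9 [1001]: F1=1 F2=0 -> F1&~F2 -> 1
  row 10 [1010]: F1=1 F2=0 -> F1&~F2 -> 1
  row 11 [1011]: F1=1 F2=0 -> F1&~F2 -> 1
  row 12 [1100]: F1=0 F2=0 -> F1&~F2 -> 0
  row 13 [1101]: F1=1 F2=0 -> F1&~F2 -> 1
  row 14 [1110]: F1=1 F2=0 -> F1&~F2 -> 1
  row 15 [1111]: F1=1 F2=0 -> F1&~F2 -> 1
Full result column, 4 rows per line (u,v fixed per line; w,z runs 00..11 left to right):
  rows 0-3 [u,v=00]: 0111  = hex 7
  rows 4-7 [u,v=01]: 0111  = hex 7
  rows 8-11 [u,v=10]: 0111  = hex 7
  rows 12-15 [u,v=11]: 0111  = hex 7
Counterexample vector (row 0 .. row 15) = 0111011101110111
Output column grouped in 4s = 0111 0111 0111 0111 = 0x7777
Convert to decimal digit by digit (value = value*16 + digit):
  7 -> 7
  7*16 + 7 = 119
  119*16 + 7 = 1911
  1911*16 + 7 = 30583
Decimal = 30583

30583


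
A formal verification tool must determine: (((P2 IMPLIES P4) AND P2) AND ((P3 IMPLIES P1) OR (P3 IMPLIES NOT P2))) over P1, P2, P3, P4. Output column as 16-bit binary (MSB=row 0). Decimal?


Formula: (((P2 IMPLIES P4) AND P2) AND ((P3 IMPLIES P1) OR (P3 IMPLIES NOT P2))) over P1, P2, P3, P4 (16 rows)
Evaluate each row (bits = P1,P2,P3,P4, MSB first):
  row 0 [0000]: (((0 IMPLIES 0) AND 0) AND ((0 IMPLIES 0) OR (0 IMPLIES NOT 0))) -> 0
  row 1 [0001]: (((0 IMPLIES 1) AND 0) AND ((0 IMPLIES 0) OR (0 IMPLIES NOT 0))) -> 0
  row 2 [0010]: (((0 IMPLIES 0) AND 0) AND ((1 IMPLIES 0) OR (1 IMPLIES NOT 0))) -> 0
  row 3 [0011]: (((0 IMPLIES 1) AND 0) AND ((1 IMPLIES 0) OR (1 IMPLIES NOT 0))) -> 0
  row 4 [0100]: (((1 IMPLIES 0) AND 1) AND ((0 IMPLIES 0) OR (0 IMPLIES NOT 1))) -> 0
  row 5 [0101]: (((1 IMPLIES 1) AND 1) AND ((0 IMPLIES 0) OR (0 IMPLIES NOT 1))) -> 1
  row 6 [0110]: (((1 IMPLIES 0) AND 1) AND ((1 IMPLIES 0) OR (1 IMPLIES NOT 1))) -> 0
  row 7 [0111]: (((1 IMPLIES 1) AND 1) AND ((1 IMPLIES 0) OR (1 IMPLIES NOT 1))) -> 0
  row 8 [1000]: (((0 IMPLIES 0) AND 0) AND ((0 IMPLIES 1) OR (0 IMPLIES NOT 0))) -> 0
  row 9 [1001]: (((0 IMPLIES 1) AND 0) AND ((0 IMPLIES 1) OR (0 IMPLIES NOT 0))) -> 0
  row 10 [1010]: (((0 IMPLIES 0) AND 0) AND ((1 IMPLIES 1) OR (1 IMPLIES NOT 0))) -> 0
  row 11 [1011]: (((0 IMPLIES 1) AND 0) AND ((1 IMPLIES 1) OR (1 IMPLIES NOT 0))) -> 0
  row 12 [1100]: (((1 IMPLIES 0) AND 1) AND ((0 IMPLIES 1) OR (0 IMPLIES NOT 1))) -> 0
  row 13 [1101]: (((1 IMPLIES 1) AND 1) AND ((0 IMPLIES 1) OR (0 IMPLIES NOT 1))) -> 1
  row 14 [1110]: (((1 IMPLIES 0) AND 1) AND ((1 IMPLIES 1) OR (1 IMPLIES NOT 1))) -> 0
  row 15 [1111]: (((1 IMPLIES 1) AND 1) AND ((1 IMPLIES 1) OR (1 IMPLIES NOT 1))) -> 1
Full result column, 4 rows per line (P1,P2 fixed per line; P3,P4 runs 00..11 left to right):
  rows 0-3 [P1,P2=00]: 0000  = hex 0
  rows 4-7 [P1,P2=01]: 0100  = hex 4
  rows 8-11 [P1,P2=10]: 0000  = hex 0
  rows 12-15 [P1,P2=11]: 0101  = hex 5
Output column (row 0 .. row 15) = 0000010000000101
Output column grouped in 4s = 0000 0100 0000 0101 = 0x0405
Convert to decimal digit by digit (value = value*16 + digit):
  0 -> 0
  0*16 + 4 = 4
  4*16 + 0 = 64
  64*16 + 5 = 1029
Decimal = 1029

1029


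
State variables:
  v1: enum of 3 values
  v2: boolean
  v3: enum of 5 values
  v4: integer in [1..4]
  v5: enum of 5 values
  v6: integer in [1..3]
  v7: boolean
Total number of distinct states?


State space = product of domain sizes of all variables.
Domain sizes:
  v1 (enum of 3 values): 3
  v2 (boolean): 2
  v3 (enum of 5 values): 5
  v4 (integer in [1..4]): 4
  v5 (enum of 5 values): 5
  v6 (integer in [1..3]): 3
  v7 (boolean): 2
Product = 3 * 2 * 5 * 4 * 5 * 3 * 2 = 3600

3600


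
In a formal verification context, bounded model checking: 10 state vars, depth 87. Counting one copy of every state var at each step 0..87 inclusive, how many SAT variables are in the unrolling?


BMC unrolls to depth k, creating one copy of each state var for steps 0..k.
Step count = 87 + 1 = 88 (steps 0 through 87)
Vars per step = 10
Total = 10 * 88 = 880

880


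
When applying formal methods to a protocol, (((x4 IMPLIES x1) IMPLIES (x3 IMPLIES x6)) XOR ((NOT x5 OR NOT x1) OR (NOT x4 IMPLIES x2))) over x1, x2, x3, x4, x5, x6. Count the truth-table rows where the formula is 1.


Formula: (((x4 IMPLIES x1) IMPLIES (x3 IMPLIES x6)) XOR ((NOT x5 OR NOT x1) OR (NOT x4 IMPLIES x2))) over 6 vars (64 rows)
Evaluate each row (x1, x2, x3, x4, x5, x6 as bits, MSB first):
  row 0 [000000]: (((0 IMPLIES 0) IMPLIES (0 IMPLIES 0)) XOR ((NOT 0 OR NOT 0) OR (NOT 0 IMPLIES 0))) -> 0
  row 1 [000001]: (((0 IMPLIES 0) IMPLIES (0 IMPLIES 1)) XOR ((NOT 0 OR NOT 0) OR (NOT 0 IMPLIES 0))) -> 0
  row 2 [000010]: (((0 IMPLIES 0) IMPLIES (0 IMPLIES 0)) XOR ((NOT 1 OR NOT 0) OR (NOT 0 IMPLIES 0))) -> 0
  row 3 [000011]: (((0 IMPLIES 0) IMPLIES (0 IMPLIES 1)) XOR ((NOT 1 OR NOT 0) OR (NOT 0 IMPLIES 0))) -> 0
  row 4 [000100]: (((1 IMPLIES 0) IMPLIES (0 IMPLIES 0)) XOR ((NOT 0 OR NOT 0) OR (NOT 1 IMPLIES 0))) -> 0
  (every remaining row is evaluated the same way; all 64 results are listed next)
Full result column, 8 rows per line (x1,x2,x3 fixed per line; x4,x5,x6 runs 000..111 left to right):
  rows 0-7 [x1,x2,x3=000]: 00000000  (ones: 0)
  rows 8-15 [x1,x2,x3=001]: 10100000  (ones: 2)
  rows 16-23 [x1,x2,x3=010]: 00000000  (ones: 0)
  rows 24-31 [x1,x2,x3=011]: 10100000  (ones: 2)
  rows 32-39 [x1,x2,x3=100]: 00110000  (ones: 2)
  rows 40-47 [x1,x2,x3=101]: 10011010  (ones: 4)
  rows 48-55 [x1,x2,x3=110]: 00000000  (ones: 0)
  rows 56-63 [x1,x2,x3=111]: 10101010  (ones: 4)
Count of 1-rows = 0+2+0+2+2+4+0+4 = 14

14


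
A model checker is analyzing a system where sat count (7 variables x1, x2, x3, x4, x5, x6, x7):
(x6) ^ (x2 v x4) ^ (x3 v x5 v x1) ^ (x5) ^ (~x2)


CNF with 5 clauses over 7 vars (128 assignments).
An assignment satisfies CNF iff every clause has >=1 true literal.
Check each row (bits = x1,x2,x3,x4,x5,x6,x7; clause T/F shown):
  row 0 [0000000]: clauses=FFFFT -> 0
  row 1 [0000001]: clauses=FFFFT -> 0
  row 2 [0000010]: clauses=TFFFT -> 0
  row 3 [0000011]: clauses=TFFFT -> 0
  row 4 [0000100]: clauses=FFTTT -> 0
  (every remaining row is evaluated the same way; all 128 results are listed next)
Full result column, 8 rows per line (x1,x2,x3,x4 fixed per line; x5,x6,x7 runs 000..111 left to right):
  rows 0-7 [x1,x2,x3,x4=0000]: 00000000  (ones: 0)
  rows 8-15 [x1,x2,x3,x4=0001]: 00000011  (ones: 2)
  rows 16-23 [x1,x2,x3,x4=0010]: 00000000  (ones: 0)
  rows 24-31 [x1,x2,x3,x4=0011]: 00000011  (ones: 2)
  rows 32-39 [x1,x2,x3,x4=0100]: 00000000  (ones: 0)
  rows 40-47 [x1,x2,x3,x4=0101]: 00000000  (ones: 0)
  rows 48-55 [x1,x2,x3,x4=0110]: 00000000  (ones: 0)
  rows 56-63 [x1,x2,x3,x4=0111]: 00000000  (ones: 0)
  rows 64-71 [x1,x2,x3,x4=1000]: 00000000  (ones: 0)
  rows 72-79 [x1,x2,x3,x4=1001]: 00000011  (ones: 2)
  rows 80-87 [x1,x2,x3,x4=1010]: 00000000  (ones: 0)
  rows 88-95 [x1,x2,x3,x4=1011]: 00000011  (ones: 2)
  rows 96-103 [x1,x2,x3,x4=1100]: 00000000  (ones: 0)
  rows 104-111 [x1,x2,x3,x4=1101]: 00000000  (ones: 0)
  rows 112-119 [x1,x2,x3,x4=1110]: 00000000  (ones: 0)
  rows 120-127 [x1,x2,x3,x4=1111]: 00000000  (ones: 0)
Satisfying assignments = 0+2+0+2+0+0+0+0+0+2+0+2+0+0+0+0 = 8

8


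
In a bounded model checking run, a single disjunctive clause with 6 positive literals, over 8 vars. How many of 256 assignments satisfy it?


Step 1: Total=2^8=256
Step 2: Unsat when all 6 false: 2^2=4
Step 3: Sat=256-4=252

252


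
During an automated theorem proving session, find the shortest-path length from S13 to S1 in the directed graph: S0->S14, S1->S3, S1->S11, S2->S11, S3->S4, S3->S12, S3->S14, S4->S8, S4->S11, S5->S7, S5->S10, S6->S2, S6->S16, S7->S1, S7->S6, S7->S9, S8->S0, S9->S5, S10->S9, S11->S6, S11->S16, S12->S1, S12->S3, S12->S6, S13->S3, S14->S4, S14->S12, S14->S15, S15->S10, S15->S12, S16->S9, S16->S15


BFS layer-by-layer from S13:
  dist 0: {S13}
  dist 1: {S3}
  dist 2: {S4, S12, S14}
  dist 3: {S1, S6, S8, S11, S15}
  -> S1 reached at distance 3
Shortest path length = 3

3


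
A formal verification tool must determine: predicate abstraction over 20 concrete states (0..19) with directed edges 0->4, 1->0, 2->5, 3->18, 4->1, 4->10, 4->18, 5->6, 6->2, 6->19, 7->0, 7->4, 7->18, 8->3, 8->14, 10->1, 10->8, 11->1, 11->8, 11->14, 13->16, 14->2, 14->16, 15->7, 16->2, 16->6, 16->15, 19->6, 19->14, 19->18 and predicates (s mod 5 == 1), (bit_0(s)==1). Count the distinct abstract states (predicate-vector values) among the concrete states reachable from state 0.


BFS from 0:
Concrete reachable: {0, 1, 2, 3, 4, 5, 6, 7, 8, 10, 14, 15, 16, 18, 19}
Abstract via predicates (s mod 5 == 1), (bit_0(s)==1):
  (0,0) <- {0, 2, 4, 8, 10, 14, 18}
  (0,1) <- {3, 5, 7, 15, 19}
  (1,0) <- {6, 16}
  (1,1) <- {1}
Distinct abstract states = 4

4


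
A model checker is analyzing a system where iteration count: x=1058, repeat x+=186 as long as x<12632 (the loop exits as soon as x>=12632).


Step 1: x goes from 1058 toward 12632 by 186; the body runs while x<12632, so iterations = ceil((bound-start)/step)
Step 2: Distance=11574
Step 3: ceil(11574/186)=63

63


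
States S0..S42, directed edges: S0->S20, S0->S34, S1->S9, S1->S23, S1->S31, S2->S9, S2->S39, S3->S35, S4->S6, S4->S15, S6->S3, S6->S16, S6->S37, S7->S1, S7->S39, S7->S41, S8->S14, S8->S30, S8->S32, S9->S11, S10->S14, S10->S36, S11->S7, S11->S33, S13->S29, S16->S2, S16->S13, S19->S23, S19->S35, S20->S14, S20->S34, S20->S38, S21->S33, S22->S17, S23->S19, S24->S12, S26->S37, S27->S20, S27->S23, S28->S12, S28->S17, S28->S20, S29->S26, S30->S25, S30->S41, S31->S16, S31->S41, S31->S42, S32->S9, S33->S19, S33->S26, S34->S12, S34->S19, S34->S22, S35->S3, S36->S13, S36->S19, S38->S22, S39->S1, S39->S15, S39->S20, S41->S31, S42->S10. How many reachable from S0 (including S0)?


BFS from S0:
  layer 0: {S0}
  layer 1: {S20, S34}
  layer 2: {S12, S14, S19, S22, S38}
  layer 3: {S17, S23, S35}
  layer 4: {S3}
Reachable set: {S0, S3, S12, S14, S17, S19, S20, S22, S23, S34, S35, S38}
Count = 12

12


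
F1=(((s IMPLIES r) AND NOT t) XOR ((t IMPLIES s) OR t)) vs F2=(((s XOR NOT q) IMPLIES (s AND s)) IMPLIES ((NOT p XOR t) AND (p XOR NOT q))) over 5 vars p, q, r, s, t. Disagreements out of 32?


F1 = (((s IMPLIES r) AND NOT t) XOR ((t IMPLIES s) OR t))
F2 = (((s XOR NOT q) IMPLIES (s AND s)) IMPLIES ((NOT p XOR t) AND (p XOR NOT q)))
Evaluate both on each of 32 rows (bits = p,q,r,s,t):
  row 0 [00000]: F1=0 F2=1 (differ) -> 1
  row 1 [00001]: F1=1 F2=1 -> 0
  row 2 [00010]: F1=1 F2=1 -> 0
  row 3 [00011]: F1=1 F2=0 (differ) -> 1
  row 4 [00100]: F1=0 F2=1 (differ) -> 1
  row 5 [00101]: F1=1 F2=1 -> 0
  row 6 [00110]: F1=0 F2=1 (differ) -> 1
  row 7 [00111]: F1=1 F2=0 (differ) -> 1
  row 8 [01000]: F1=0 F2=0 -> 0
  row 9 [01001]: F1=1 F2=0 (differ) -> 1
  row 10 [01010]: F1=1 F2=0 (differ) -> 1
  row 11 [01011]: F1=1 F2=0 (differ) -> 1
  row 12 [01100]: F1=0 F2=0 -> 0
  row 13 [01101]: F1=1 F2=0 (differ) -> 1
  row 14 [01110]: F1=0 F2=0 -> 0
  row 15 [01111]: F1=1 F2=0 (differ) -> 1
  row 16 [10000]: F1=0 F2=1 (differ) -> 1
  row 17 [10001]: F1=1 F2=1 -> 0
  row 18 [10010]: F1=1 F2=0 (differ) -> 1
  row 19 [10011]: F1=1 F2=0 (differ) -> 1
  row 20 [10100]: F1=0 F2=1 (differ) -> 1
  row 21 [10101]: F1=1 F2=1 -> 0
  row 22 [10110]: F1=0 F2=0 -> 0
  row 23 [10111]: F1=1 F2=0 (differ) -> 1
  row 24 [11000]: F1=0 F2=0 -> 0
  row 25 [11001]: F1=1 F2=1 -> 0
  row 26 [11010]: F1=1 F2=0 (differ) -> 1
  row 27 [11011]: F1=1 F2=1 -> 0
  row 28 [11100]: F1=0 F2=0 -> 0
  row 29 [11101]: F1=1 F2=1 -> 0
  row 30 [11110]: F1=0 F2=0 -> 0
  row 31 [11111]: F1=1 F2=1 -> 0
Full result column, 8 rows per line (p,q fixed per line; r,s,t runs 000..111 left to right):
  rows 0-7 [p,q=00]: 10011011  (ones: 5)
  rows 8-15 [p,q=01]: 01110101  (ones: 5)
  rows 16-23 [p,q=10]: 10111001  (ones: 5)
  rows 24-31 [p,q=11]: 00100000  (ones: 1)
Disagreements = 5+5+5+1 = 16

16


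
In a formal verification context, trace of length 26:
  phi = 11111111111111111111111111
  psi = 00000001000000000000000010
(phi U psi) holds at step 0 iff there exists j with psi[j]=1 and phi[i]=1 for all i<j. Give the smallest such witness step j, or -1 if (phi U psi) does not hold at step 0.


(phi U psi) at 0: need smallest j with psi[j]=1 and phi[i]=1 for all i in [0,j).
Scan from step 0:
  step 0: phi=1, psi=0 -> continue
  step 1: phi=1, psi=0 -> continue
  step 2: phi=1, psi=0 -> continue
  step 3: phi=1, psi=0 -> continue
  step 7: psi=1 and phi held for [0,7) -> witness found
Witness step = 7

7


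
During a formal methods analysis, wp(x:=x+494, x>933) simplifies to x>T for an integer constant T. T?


Formula: wp(x:=E, P) = P[E/x] (substitute E for x in postcondition)
Step 1: Postcondition: x>933
Step 2: Substitute x+494 for x: x+494>933
Step 3: Solve for x: x > 933-494 = 439

439


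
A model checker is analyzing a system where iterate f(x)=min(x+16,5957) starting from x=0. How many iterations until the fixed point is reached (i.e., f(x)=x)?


Step 1: x=0, cap=5957, increment=16
Step 2: x grows by 16 each step until capped at 5957; fixed point is x=5957
Step 3: iterations = ceil(5957/16) = 373

373


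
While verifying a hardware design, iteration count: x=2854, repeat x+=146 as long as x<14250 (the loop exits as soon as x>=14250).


Step 1: x goes from 2854 toward 14250 by 146; the body runs while x<14250, so iterations = ceil((bound-start)/step)
Step 2: Distance=11396
Step 3: ceil(11396/146)=79

79


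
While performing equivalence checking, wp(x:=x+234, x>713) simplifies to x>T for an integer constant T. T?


Formula: wp(x:=E, P) = P[E/x] (substitute E for x in postcondition)
Step 1: Postcondition: x>713
Step 2: Substitute x+234 for x: x+234>713
Step 3: Solve for x: x > 713-234 = 479

479


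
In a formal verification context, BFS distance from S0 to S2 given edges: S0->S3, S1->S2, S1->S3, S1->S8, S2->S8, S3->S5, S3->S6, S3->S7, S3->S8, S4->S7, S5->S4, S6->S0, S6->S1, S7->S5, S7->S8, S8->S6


BFS layer-by-layer from S0:
  dist 0: {S0}
  dist 1: {S3}
  dist 2: {S5, S6, S7, S8}
  dist 3: {S1, S4}
  dist 4: {S2}
  -> S2 reached at distance 4
Shortest path length = 4

4


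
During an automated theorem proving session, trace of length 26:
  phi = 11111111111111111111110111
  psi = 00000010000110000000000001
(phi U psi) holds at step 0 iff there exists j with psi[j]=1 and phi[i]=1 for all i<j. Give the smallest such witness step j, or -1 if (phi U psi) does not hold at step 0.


(phi U psi) at 0: need smallest j with psi[j]=1 and phi[i]=1 for all i in [0,j).
Scan from step 0:
  step 0: phi=1, psi=0 -> continue
  step 1: phi=1, psi=0 -> continue
  step 2: phi=1, psi=0 -> continue
  step 3: phi=1, psi=0 -> continue
  step 6: psi=1 and phi held for [0,6) -> witness found
Witness step = 6

6


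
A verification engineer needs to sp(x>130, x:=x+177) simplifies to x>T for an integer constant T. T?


Formula: sp(P, x:=E) = exists old_x. (x = E[old_x/x]) AND P[old_x/x] (old_x is the value of x before the assignment; eliminate old_x by solving x = E[old_x/x] for old_x)
Step 1: Precondition P: x>130, i.e. old_x > 130
Step 2: Assignment gives x = old_x + 177, so old_x = x - 177
Step 3: Substitute into P: x - 177 > 130
Step 4: Simplify: x > 130+177 = 307

307


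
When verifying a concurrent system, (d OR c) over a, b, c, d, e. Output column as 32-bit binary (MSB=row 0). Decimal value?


Formula: (d OR c) over a, b, c, d, e (32 rows)
Evaluate each row (bits = a,b,c,d,e, MSB first):
  row 0 [00000]: (0 OR 0) -> 0
  row 1 [00001]: (0 OR 0) -> 0
  row 2 [00010]: (1 OR 0) -> 1
  row 3 [00011]: (1 OR 0) -> 1
  row 4 [00100]: (0 OR 1) -> 1
  row 5 [00101]: (0 OR 1) -> 1
  row 6 [00110]: (1 OR 1) -> 1
  row 7 [00111]: (1 OR 1) -> 1
  row 8 [01000]: (0 OR 0) -> 0
  row 9 [01001]: (0 OR 0) -> 0
  row 10 [01010]: (1 OR 0) -> 1
  row 11 [01011]: (1 OR 0) -> 1
  row 12 [01100]: (0 OR 1) -> 1
  row 13 [01101]: (0 OR 1) -> 1
  row 14 [01110]: (1 OR 1) -> 1
  row 15 [01111]: (1 OR 1) -> 1
  row 16 [10000]: (0 OR 0) -> 0
  row 17 [10001]: (0 OR 0) -> 0
  row 18 [10010]: (1 OR 0) -> 1
  row 19 [10011]: (1 OR 0) -> 1
  row 20 [10100]: (0 OR 1) -> 1
  row 21 [10101]: (0 OR 1) -> 1
  row 22 [10110]: (1 OR 1) -> 1
  row 23 [10111]: (1 OR 1) -> 1
  row 24 [11000]: (0 OR 0) -> 0
  row 25 [11001]: (0 OR 0) -> 0
  row 26 [11010]: (1 OR 0) -> 1
  row 27 [11011]: (1 OR 0) -> 1
  row 28 [11100]: (0 OR 1) -> 1
  row 29 [11101]: (0 OR 1) -> 1
  row 30 [11110]: (1 OR 1) -> 1
  row 31 [11111]: (1 OR 1) -> 1
Full result column, 4 rows per line (a,b,c fixed per line; d,e runs 00..11 left to right):
  rows 0-3 [a,b,c=000]: 0011  = hex 3
  rows 4-7 [a,b,c=001]: 1111  = hex F
  rows 8-11 [a,b,c=010]: 0011  = hex 3
  rows 12-15 [a,b,c=011]: 1111  = hex F
  rows 16-19 [a,b,c=100]: 0011  = hex 3
  rows 20-23 [a,b,c=101]: 1111  = hex F
  rows 24-27 [a,b,c=110]: 0011  = hex 3
  rows 28-31 [a,b,c=111]: 1111  = hex F
Output column (row 0 .. row 31) = 00111111001111110011111100111111
Output column grouped in 4s = 0011 1111 0011 1111 0011 1111 0011 1111 = 0x3F3F3F3F
Convert to decimal digit by digit (value = value*16 + digit):
  3 -> 3
  3*16 + 15 (F) = 63
  63*16 + 3 = 1011
  1011*16 + 15 (F) = 16191
  16191*16 + 3 = 259059
  259059*16 + 15 (F) = 4144959
  4144959*16 + 3 = 66319347
  66319347*16 + 15 (F) = 1061109567
Decimal = 1061109567

1061109567


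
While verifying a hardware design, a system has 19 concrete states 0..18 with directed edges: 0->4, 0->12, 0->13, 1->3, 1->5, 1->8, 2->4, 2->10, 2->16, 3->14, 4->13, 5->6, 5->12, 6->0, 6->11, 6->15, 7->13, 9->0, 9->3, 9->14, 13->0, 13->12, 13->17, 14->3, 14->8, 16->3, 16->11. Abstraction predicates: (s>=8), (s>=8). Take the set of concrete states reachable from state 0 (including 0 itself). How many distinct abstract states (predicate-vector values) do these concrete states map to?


BFS from 0:
Concrete reachable: {0, 4, 12, 13, 17}
Abstract via predicates (s>=8), (s>=8):
  (0,0) <- {0, 4}
  (1,1) <- {12, 13, 17}
Distinct abstract states = 2

2


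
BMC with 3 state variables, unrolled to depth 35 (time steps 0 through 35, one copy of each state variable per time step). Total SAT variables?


BMC unrolls to depth k, creating one copy of each state var for steps 0..k.
Step count = 35 + 1 = 36 (steps 0 through 35)
Vars per step = 3
Total = 3 * 36 = 108

108


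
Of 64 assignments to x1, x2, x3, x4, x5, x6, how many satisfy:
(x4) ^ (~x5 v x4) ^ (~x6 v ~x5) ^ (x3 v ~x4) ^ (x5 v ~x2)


CNF with 5 clauses over 6 vars (64 assignments).
An assignment satisfies CNF iff every clause has >=1 true literal.
Check each row (bits = x1,x2,x3,x4,x5,x6; clause T/F shown):
  row 0 [000000]: clauses=FTTTT -> 0
  row 1 [000001]: clauses=FTTTT -> 0
  row 2 [000010]: clauses=FFTTT -> 0
  row 3 [000011]: clauses=FFFTT -> 0
  row 4 [000100]: clauses=TTTFT -> 0
  (every remaining row is evaluated the same way; all 64 results are listed next)
Full result column, 8 rows per line (x1,x2,x3 fixed per line; x4,x5,x6 runs 000..111 left to right):
  rows 0-7 [x1,x2,x3=000]: 00000000  (ones: 0)
  rows 8-15 [x1,x2,x3=001]: 00001110  (ones: 3)
  rows 16-23 [x1,x2,x3=010]: 00000000  (ones: 0)
  rows 24-31 [x1,x2,x3=011]: 00000010  (ones: 1)
  rows 32-39 [x1,x2,x3=100]: 00000000  (ones: 0)
  rows 40-47 [x1,x2,x3=101]: 00001110  (ones: 3)
  rows 48-55 [x1,x2,x3=110]: 00000000  (ones: 0)
  rows 56-63 [x1,x2,x3=111]: 00000010  (ones: 1)
Satisfying assignments = 0+3+0+1+0+3+0+1 = 8

8


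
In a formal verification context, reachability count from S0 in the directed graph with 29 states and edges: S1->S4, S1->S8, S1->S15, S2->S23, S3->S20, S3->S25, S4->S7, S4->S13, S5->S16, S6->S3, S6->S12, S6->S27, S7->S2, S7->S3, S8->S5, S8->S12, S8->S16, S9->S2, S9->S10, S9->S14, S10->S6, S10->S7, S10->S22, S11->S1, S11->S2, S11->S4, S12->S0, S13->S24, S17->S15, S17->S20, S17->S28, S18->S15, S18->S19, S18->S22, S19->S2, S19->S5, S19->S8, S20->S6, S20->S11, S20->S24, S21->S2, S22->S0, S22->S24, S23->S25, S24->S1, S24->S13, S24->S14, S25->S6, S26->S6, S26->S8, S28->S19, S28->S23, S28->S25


BFS from S0:
  layer 0: {S0}
Reachable set: {S0}
Count = 1

1


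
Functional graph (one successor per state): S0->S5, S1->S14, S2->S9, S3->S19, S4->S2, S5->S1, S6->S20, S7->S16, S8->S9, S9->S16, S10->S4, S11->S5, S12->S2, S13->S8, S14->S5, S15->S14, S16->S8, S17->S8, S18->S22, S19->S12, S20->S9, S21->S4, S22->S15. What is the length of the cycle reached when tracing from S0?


Trace from S0 until a state repeats:
  S0 -> S5 -> S1 -> S14 -> S5
S5 first seen at step 1, revisited at step 4.
Cycle length = 4 - 1 = 3

3


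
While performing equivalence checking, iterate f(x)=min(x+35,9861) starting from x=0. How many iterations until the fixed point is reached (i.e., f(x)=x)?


Step 1: x=0, cap=9861, increment=35
Step 2: x grows by 35 each step until capped at 9861; fixed point is x=9861
Step 3: iterations = ceil(9861/35) = 282

282


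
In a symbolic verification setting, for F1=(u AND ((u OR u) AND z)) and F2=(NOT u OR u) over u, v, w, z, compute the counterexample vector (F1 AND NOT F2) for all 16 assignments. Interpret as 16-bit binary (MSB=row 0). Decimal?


F1 = (u AND ((u OR u) AND z))
F2 = (NOT u OR u)
Counterexample to F1=>F2 is where F1=1 and F2=0.
Evaluate each row (bits = u,v,w,z, MSB first):
  row 0 [0000]: F1=0 F2=1 -> F1&~F2 -> 0
  row 1 [0001]: F1=0 F2=1 -> F1&~F2 -> 0
  row 2 [0010]: F1=0 F2=1 -> F1&~F2 -> 0
  row 3 [0011]: F1=0 F2=1 -> F1&~F2 -> 0
  row 4 [0100]: F1=0 F2=1 -> F1&~F2 -> 0
  row 5 [0101]: F1=0 F2=1 -> F1&~F2 -> 0
  row 6 [0110]: F1=0 F2=1 -> F1&~F2 -> 0
  row 7 [0111]: F1=0 F2=1 -> F1&~F2 -> 0
  row 8 [1000]: F1=0 F2=1 -> F1&~F2 -> 0
  row 9 [1001]: F1=1 F2=1 -> F1&~F2 -> 0
  row 10 [1010]: F1=0 F2=1 -> F1&~F2 -> 0
  row 11 [1011]: F1=1 F2=1 -> F1&~F2 -> 0
  row 12 [1100]: F1=0 F2=1 -> F1&~F2 -> 0
  row 13 [1101]: F1=1 F2=1 -> F1&~F2 -> 0
  row 14 [1110]: F1=0 F2=1 -> F1&~F2 -> 0
  row 15 [1111]: F1=1 F2=1 -> F1&~F2 -> 0
Full result column, 4 rows per line (u,v fixed per line; w,z runs 00..11 left to right):
  rows 0-3 [u,v=00]: 0000  = hex 0
  rows 4-7 [u,v=01]: 0000  = hex 0
  rows 8-11 [u,v=10]: 0000  = hex 0
  rows 12-15 [u,v=11]: 0000  = hex 0
Counterexample vector (row 0 .. row 15) = 0000000000000000
Output column grouped in 4s = 0000 0000 0000 0000 = 0x0000
Convert to decimal digit by digit (value = value*16 + digit):
  0 -> 0
  0*16 + 0 = 0
  0*16 + 0 = 0
  0*16 + 0 = 0
Decimal = 0

0


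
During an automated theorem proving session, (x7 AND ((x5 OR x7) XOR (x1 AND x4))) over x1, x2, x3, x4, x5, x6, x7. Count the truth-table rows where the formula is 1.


Formula: (x7 AND ((x5 OR x7) XOR (x1 AND x4))) over 7 vars (128 rows)
Evaluate each row (x1, x2, x3, x4, x5, x6, x7 as bits, MSB first):
  row 0 [0000000]: (0 AND ((0 OR 0) XOR (0 AND 0))) -> 0
  row 1 [0000001]: (1 AND ((0 OR 1) XOR (0 AND 0))) -> 1
  row 2 [0000010]: (0 AND ((0 OR 0) XOR (0 AND 0))) -> 0
  row 3 [0000011]: (1 AND ((0 OR 1) XOR (0 AND 0))) -> 1
  row 4 [0000100]: (0 AND ((1 OR 0) XOR (0 AND 0))) -> 0
  (every remaining row is evaluated the same way; all 128 results are listed next)
Full result column, 8 rows per line (x1,x2,x3,x4 fixed per line; x5,x6,x7 runs 000..111 left to right):
  rows 0-7 [x1,x2,x3,x4=0000]: 01010101  (ones: 4)
  rows 8-15 [x1,x2,x3,x4=0001]: 01010101  (ones: 4)
  rows 16-23 [x1,x2,x3,x4=0010]: 01010101  (ones: 4)
  rows 24-31 [x1,x2,x3,x4=0011]: 01010101  (ones: 4)
  rows 32-39 [x1,x2,x3,x4=0100]: 01010101  (ones: 4)
  rows 40-47 [x1,x2,x3,x4=0101]: 01010101  (ones: 4)
  rows 48-55 [x1,x2,x3,x4=0110]: 01010101  (ones: 4)
  rows 56-63 [x1,x2,x3,x4=0111]: 01010101  (ones: 4)
  rows 64-71 [x1,x2,x3,x4=1000]: 01010101  (ones: 4)
  rows 72-79 [x1,x2,x3,x4=1001]: 00000000  (ones: 0)
  rows 80-87 [x1,x2,x3,x4=1010]: 01010101  (ones: 4)
  rows 88-95 [x1,x2,x3,x4=1011]: 00000000  (ones: 0)
  rows 96-103 [x1,x2,x3,x4=1100]: 01010101  (ones: 4)
  rows 104-111 [x1,x2,x3,x4=1101]: 00000000  (ones: 0)
  rows 112-119 [x1,x2,x3,x4=1110]: 01010101  (ones: 4)
  rows 120-127 [x1,x2,x3,x4=1111]: 00000000  (ones: 0)
Count of 1-rows = 4+4+4+4+4+4+4+4+4+0+4+0+4+0+4+0 = 48

48


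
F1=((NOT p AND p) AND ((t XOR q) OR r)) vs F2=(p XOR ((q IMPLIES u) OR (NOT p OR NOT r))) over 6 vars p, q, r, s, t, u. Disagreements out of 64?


F1 = ((NOT p AND p) AND ((t XOR q) OR r))
F2 = (p XOR ((q IMPLIES u) OR (NOT p OR NOT r)))
Evaluate both on each of 64 rows (bits = p,q,r,s,t,u):
  row 0 [000000]: F1=0 F2=1 (differ) -> 1
  row 1 [000001]: F1=0 F2=1 (differ) -> 1
  row 2 [000010]: F1=0 F2=1 (differ) -> 1
  row 3 [000011]: F1=0 F2=1 (differ) -> 1
  row 4 [000100]: F1=0 F2=1 (differ) -> 1
  (every remaining row is evaluated the same way; all 64 results are listed next)
Full result column, 8 rows per line (p,q,r fixed per line; s,t,u runs 000..111 left to right):
  rows 0-7 [p,q,r=000]: 11111111  (ones: 8)
  rows 8-15 [p,q,r=001]: 11111111  (ones: 8)
  rows 16-23 [p,q,r=010]: 11111111  (ones: 8)
  rows 24-31 [p,q,r=011]: 11111111  (ones: 8)
  rows 32-39 [p,q,r=100]: 00000000  (ones: 0)
  rows 40-47 [p,q,r=101]: 00000000  (ones: 0)
  rows 48-55 [p,q,r=110]: 00000000  (ones: 0)
  rows 56-63 [p,q,r=111]: 10101010  (ones: 4)
Disagreements = 8+8+8+8+0+0+0+4 = 36

36


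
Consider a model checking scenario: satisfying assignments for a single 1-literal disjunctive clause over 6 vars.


Step 1: Total=2^6=64
Step 2: Unsat when all 1 false: 2^5=32
Step 3: Sat=64-32=32

32


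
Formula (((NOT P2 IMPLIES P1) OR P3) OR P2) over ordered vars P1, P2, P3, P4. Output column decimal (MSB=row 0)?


Formula: (((NOT P2 IMPLIES P1) OR P3) OR P2) over P1, P2, P3, P4 (16 rows)
Evaluate each row (bits = P1,P2,P3,P4, MSB first):
  row 0 [0000]: (((NOT 0 IMPLIES 0) OR 0) OR 0) -> 0
  row 1 [0001]: (((NOT 0 IMPLIES 0) OR 0) OR 0) -> 0
  row 2 [0010]: (((NOT 0 IMPLIES 0) OR 1) OR 0) -> 1
  row 3 [0011]: (((NOT 0 IMPLIES 0) OR 1) OR 0) -> 1
  row 4 [0100]: (((NOT 1 IMPLIES 0) OR 0) OR 1) -> 1
  row 5 [0101]: (((NOT 1 IMPLIES 0) OR 0) OR 1) -> 1
  row 6 [0110]: (((NOT 1 IMPLIES 0) OR 1) OR 1) -> 1
  row 7 [0111]: (((NOT 1 IMPLIES 0) OR 1) OR 1) -> 1
  row 8 [1000]: (((NOT 0 IMPLIES 1) OR 0) OR 0) -> 1
  row 9 [1001]: (((NOT 0 IMPLIES 1) OR 0) OR 0) -> 1
  row 10 [1010]: (((NOT 0 IMPLIES 1) OR 1) OR 0) -> 1
  row 11 [1011]: (((NOT 0 IMPLIES 1) OR 1) OR 0) -> 1
  row 12 [1100]: (((NOT 1 IMPLIES 1) OR 0) OR 1) -> 1
  row 13 [1101]: (((NOT 1 IMPLIES 1) OR 0) OR 1) -> 1
  row 14 [1110]: (((NOT 1 IMPLIES 1) OR 1) OR 1) -> 1
  row 15 [1111]: (((NOT 1 IMPLIES 1) OR 1) OR 1) -> 1
Full result column, 4 rows per line (P1,P2 fixed per line; P3,P4 runs 00..11 left to right):
  rows 0-3 [P1,P2=00]: 0011  = hex 3
  rows 4-7 [P1,P2=01]: 1111  = hex F
  rows 8-11 [P1,P2=10]: 1111  = hex F
  rows 12-15 [P1,P2=11]: 1111  = hex F
Output column (row 0 .. row 15) = 0011111111111111
Output column grouped in 4s = 0011 1111 1111 1111 = 0x3FFF
Convert to decimal digit by digit (value = value*16 + digit):
  3 -> 3
  3*16 + 15 (F) = 63
  63*16 + 15 (F) = 1023
  1023*16 + 15 (F) = 16383
Decimal = 16383

16383


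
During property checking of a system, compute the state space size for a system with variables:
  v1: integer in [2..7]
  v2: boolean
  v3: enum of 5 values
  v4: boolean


State space = product of domain sizes of all variables.
Domain sizes:
  v1 (integer in [2..7]): 6
  v2 (boolean): 2
  v3 (enum of 5 values): 5
  v4 (boolean): 2
Product = 6 * 2 * 5 * 2 = 120

120


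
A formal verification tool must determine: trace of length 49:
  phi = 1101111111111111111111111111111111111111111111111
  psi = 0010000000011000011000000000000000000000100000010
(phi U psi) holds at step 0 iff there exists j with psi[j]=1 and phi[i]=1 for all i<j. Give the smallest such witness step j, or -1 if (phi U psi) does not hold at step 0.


(phi U psi) at 0: need smallest j with psi[j]=1 and phi[i]=1 for all i in [0,j).
Scan from step 0:
  step 0: phi=1, psi=0 -> continue
  step 1: phi=1, psi=0 -> continue
  step 2: psi=1 and phi held for [0,2) -> witness found
Witness step = 2

2


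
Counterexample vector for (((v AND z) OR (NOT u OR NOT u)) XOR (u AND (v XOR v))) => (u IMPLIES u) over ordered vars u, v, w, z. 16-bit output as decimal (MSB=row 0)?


F1 = (((v AND z) OR (NOT u OR NOT u)) XOR (u AND (v XOR v)))
F2 = (u IMPLIES u)
Counterexample to F1=>F2 is where F1=1 and F2=0.
Evaluate each row (bits = u,v,w,z, MSB first):
  row 0 [0000]: F1=1 F2=1 -> F1&~F2 -> 0
  row 1 [0001]: F1=1 F2=1 -> F1&~F2 -> 0
  row 2 [0010]: F1=1 F2=1 -> F1&~F2 -> 0
  row 3 [0011]: F1=1 F2=1 -> F1&~F2 -> 0
  row 4 [0100]: F1=1 F2=1 -> F1&~F2 -> 0
  row 5 [0101]: F1=1 F2=1 -> F1&~F2 -> 0
  row 6 [0110]: F1=1 F2=1 -> F1&~F2 -> 0
  row 7 [0111]: F1=1 F2=1 -> F1&~F2 -> 0
  row 8 [1000]: F1=0 F2=1 -> F1&~F2 -> 0
  row 9 [1001]: F1=0 F2=1 -> F1&~F2 -> 0
  row 10 [1010]: F1=0 F2=1 -> F1&~F2 -> 0
  row 11 [1011]: F1=0 F2=1 -> F1&~F2 -> 0
  row 12 [1100]: F1=0 F2=1 -> F1&~F2 -> 0
  row 13 [1101]: F1=1 F2=1 -> F1&~F2 -> 0
  row 14 [1110]: F1=0 F2=1 -> F1&~F2 -> 0
  row 15 [1111]: F1=1 F2=1 -> F1&~F2 -> 0
Full result column, 4 rows per line (u,v fixed per line; w,z runs 00..11 left to right):
  rows 0-3 [u,v=00]: 0000  = hex 0
  rows 4-7 [u,v=01]: 0000  = hex 0
  rows 8-11 [u,v=10]: 0000  = hex 0
  rows 12-15 [u,v=11]: 0000  = hex 0
Counterexample vector (row 0 .. row 15) = 0000000000000000
Output column grouped in 4s = 0000 0000 0000 0000 = 0x0000
Convert to decimal digit by digit (value = value*16 + digit):
  0 -> 0
  0*16 + 0 = 0
  0*16 + 0 = 0
  0*16 + 0 = 0
Decimal = 0

0


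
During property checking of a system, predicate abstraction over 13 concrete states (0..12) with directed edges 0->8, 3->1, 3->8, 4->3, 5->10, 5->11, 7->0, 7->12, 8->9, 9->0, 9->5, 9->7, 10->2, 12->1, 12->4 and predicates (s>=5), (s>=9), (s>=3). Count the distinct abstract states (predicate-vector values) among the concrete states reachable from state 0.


BFS from 0:
Concrete reachable: {0, 1, 2, 3, 4, 5, 7, 8, 9, 10, 11, 12}
Abstract via predicates (s>=5), (s>=9), (s>=3):
  (0,0,0) <- {0, 1, 2}
  (0,0,1) <- {3, 4}
  (1,0,1) <- {5, 7, 8}
  (1,1,1) <- {9, 10, 11, 12}
Distinct abstract states = 4

4


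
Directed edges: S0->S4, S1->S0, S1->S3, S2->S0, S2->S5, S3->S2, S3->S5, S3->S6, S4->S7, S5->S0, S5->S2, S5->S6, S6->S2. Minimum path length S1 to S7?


BFS layer-by-layer from S1:
  dist 0: {S1}
  dist 1: {S0, S3}
  dist 2: {S2, S4, S5, S6}
  dist 3: {S7}
  -> S7 reached at distance 3
Shortest path length = 3

3


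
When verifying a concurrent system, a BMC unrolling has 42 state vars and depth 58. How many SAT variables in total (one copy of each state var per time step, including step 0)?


BMC unrolls to depth k, creating one copy of each state var for steps 0..k.
Step count = 58 + 1 = 59 (steps 0 through 58)
Vars per step = 42
Total = 42 * 59 = 2478

2478


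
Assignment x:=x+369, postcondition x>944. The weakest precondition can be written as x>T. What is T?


Formula: wp(x:=E, P) = P[E/x] (substitute E for x in postcondition)
Step 1: Postcondition: x>944
Step 2: Substitute x+369 for x: x+369>944
Step 3: Solve for x: x > 944-369 = 575

575


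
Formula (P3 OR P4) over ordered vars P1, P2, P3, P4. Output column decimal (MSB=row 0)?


Formula: (P3 OR P4) over P1, P2, P3, P4 (16 rows)
Evaluate each row (bits = P1,P2,P3,P4, MSB first):
  row 0 [0000]: (0 OR 0) -> 0
  row 1 [0001]: (0 OR 1) -> 1
  row 2 [0010]: (1 OR 0) -> 1
  row 3 [0011]: (1 OR 1) -> 1
  row 4 [0100]: (0 OR 0) -> 0
  row 5 [0101]: (0 OR 1) -> 1
  row 6 [0110]: (1 OR 0) -> 1
  row 7 [0111]: (1 OR 1) -> 1
  row 8 [1000]: (0 OR 0) -> 0
  row 9 [1001]: (0 OR 1) -> 1
  row 10 [1010]: (1 OR 0) -> 1
  row 11 [1011]: (1 OR 1) -> 1
  row 12 [1100]: (0 OR 0) -> 0
  row 13 [1101]: (0 OR 1) -> 1
  row 14 [1110]: (1 OR 0) -> 1
  row 15 [1111]: (1 OR 1) -> 1
Full result column, 4 rows per line (P1,P2 fixed per line; P3,P4 runs 00..11 left to right):
  rows 0-3 [P1,P2=00]: 0111  = hex 7
  rows 4-7 [P1,P2=01]: 0111  = hex 7
  rows 8-11 [P1,P2=10]: 0111  = hex 7
  rows 12-15 [P1,P2=11]: 0111  = hex 7
Output column (row 0 .. row 15) = 0111011101110111
Output column grouped in 4s = 0111 0111 0111 0111 = 0x7777
Convert to decimal digit by digit (value = value*16 + digit):
  7 -> 7
  7*16 + 7 = 119
  119*16 + 7 = 1911
  1911*16 + 7 = 30583
Decimal = 30583

30583


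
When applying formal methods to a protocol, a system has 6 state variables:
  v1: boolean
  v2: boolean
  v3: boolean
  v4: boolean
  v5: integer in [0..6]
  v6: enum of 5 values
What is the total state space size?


State space = product of domain sizes of all variables.
Domain sizes:
  v1 (boolean): 2
  v2 (boolean): 2
  v3 (boolean): 2
  v4 (boolean): 2
  v5 (integer in [0..6]): 7
  v6 (enum of 5 values): 5
Product = 2 * 2 * 2 * 2 * 7 * 5 = 560

560


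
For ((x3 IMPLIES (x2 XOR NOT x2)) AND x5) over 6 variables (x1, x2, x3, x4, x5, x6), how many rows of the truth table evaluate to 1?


Formula: ((x3 IMPLIES (x2 XOR NOT x2)) AND x5) over 6 vars (64 rows)
Evaluate each row (x1, x2, x3, x4, x5, x6 as bits, MSB first):
  row 0 [000000]: ((0 IMPLIES (0 XOR NOT 0)) AND 0) -> 0
  row 1 [000001]: ((0 IMPLIES (0 XOR NOT 0)) AND 0) -> 0
  row 2 [000010]: ((0 IMPLIES (0 XOR NOT 0)) AND 1) -> 1
  row 3 [000011]: ((0 IMPLIES (0 XOR NOT 0)) AND 1) -> 1
  row 4 [000100]: ((0 IMPLIES (0 XOR NOT 0)) AND 0) -> 0
  (every remaining row is evaluated the same way; all 64 results are listed next)
Full result column, 8 rows per line (x1,x2,x3 fixed per line; x4,x5,x6 runs 000..111 left to right):
  rows 0-7 [x1,x2,x3=000]: 00110011  (ones: 4)
  rows 8-15 [x1,x2,x3=001]: 00110011  (ones: 4)
  rows 16-23 [x1,x2,x3=010]: 00110011  (ones: 4)
  rows 24-31 [x1,x2,x3=011]: 00110011  (ones: 4)
  rows 32-39 [x1,x2,x3=100]: 00110011  (ones: 4)
  rows 40-47 [x1,x2,x3=101]: 00110011  (ones: 4)
  rows 48-55 [x1,x2,x3=110]: 00110011  (ones: 4)
  rows 56-63 [x1,x2,x3=111]: 00110011  (ones: 4)
Count of 1-rows = 4+4+4+4+4+4+4+4 = 32

32


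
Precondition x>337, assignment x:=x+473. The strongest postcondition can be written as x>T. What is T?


Formula: sp(P, x:=E) = exists old_x. (x = E[old_x/x]) AND P[old_x/x] (old_x is the value of x before the assignment; eliminate old_x by solving x = E[old_x/x] for old_x)
Step 1: Precondition P: x>337, i.e. old_x > 337
Step 2: Assignment gives x = old_x + 473, so old_x = x - 473
Step 3: Substitute into P: x - 473 > 337
Step 4: Simplify: x > 337+473 = 810

810


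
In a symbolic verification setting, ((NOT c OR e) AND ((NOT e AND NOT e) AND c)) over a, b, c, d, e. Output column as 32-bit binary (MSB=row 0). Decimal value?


Formula: ((NOT c OR e) AND ((NOT e AND NOT e) AND c)) over a, b, c, d, e (32 rows)
Evaluate each row (bits = a,b,c,d,e, MSB first):
  row 0 [00000]: ((NOT 0 OR 0) AND ((NOT 0 AND NOT 0) AND 0)) -> 0
  row 1 [00001]: ((NOT 0 OR 1) AND ((NOT 1 AND NOT 1) AND 0)) -> 0
  row 2 [00010]: ((NOT 0 OR 0) AND ((NOT 0 AND NOT 0) AND 0)) -> 0
  row 3 [00011]: ((NOT 0 OR 1) AND ((NOT 1 AND NOT 1) AND 0)) -> 0
  row 4 [00100]: ((NOT 1 OR 0) AND ((NOT 0 AND NOT 0) AND 1)) -> 0
  row 5 [00101]: ((NOT 1 OR 1) AND ((NOT 1 AND NOT 1) AND 1)) -> 0
  row 6 [00110]: ((NOT 1 OR 0) AND ((NOT 0 AND NOT 0) AND 1)) -> 0
  row 7 [00111]: ((NOT 1 OR 1) AND ((NOT 1 AND NOT 1) AND 1)) -> 0
  row 8 [01000]: ((NOT 0 OR 0) AND ((NOT 0 AND NOT 0) AND 0)) -> 0
  row 9 [01001]: ((NOT 0 OR 1) AND ((NOT 1 AND NOT 1) AND 0)) -> 0
  row 10 [01010]: ((NOT 0 OR 0) AND ((NOT 0 AND NOT 0) AND 0)) -> 0
  row 11 [01011]: ((NOT 0 OR 1) AND ((NOT 1 AND NOT 1) AND 0)) -> 0
  row 12 [01100]: ((NOT 1 OR 0) AND ((NOT 0 AND NOT 0) AND 1)) -> 0
  row 13 [01101]: ((NOT 1 OR 1) AND ((NOT 1 AND NOT 1) AND 1)) -> 0
  row 14 [01110]: ((NOT 1 OR 0) AND ((NOT 0 AND NOT 0) AND 1)) -> 0
  row 15 [01111]: ((NOT 1 OR 1) AND ((NOT 1 AND NOT 1) AND 1)) -> 0
  row 16 [10000]: ((NOT 0 OR 0) AND ((NOT 0 AND NOT 0) AND 0)) -> 0
  row 17 [10001]: ((NOT 0 OR 1) AND ((NOT 1 AND NOT 1) AND 0)) -> 0
  row 18 [10010]: ((NOT 0 OR 0) AND ((NOT 0 AND NOT 0) AND 0)) -> 0
  row 19 [10011]: ((NOT 0 OR 1) AND ((NOT 1 AND NOT 1) AND 0)) -> 0
  row 20 [10100]: ((NOT 1 OR 0) AND ((NOT 0 AND NOT 0) AND 1)) -> 0
  row 21 [10101]: ((NOT 1 OR 1) AND ((NOT 1 AND NOT 1) AND 1)) -> 0
  row 22 [10110]: ((NOT 1 OR 0) AND ((NOT 0 AND NOT 0) AND 1)) -> 0
  row 23 [10111]: ((NOT 1 OR 1) AND ((NOT 1 AND NOT 1) AND 1)) -> 0
  row 24 [11000]: ((NOT 0 OR 0) AND ((NOT 0 AND NOT 0) AND 0)) -> 0
  row 25 [11001]: ((NOT 0 OR 1) AND ((NOT 1 AND NOT 1) AND 0)) -> 0
  row 26 [11010]: ((NOT 0 OR 0) AND ((NOT 0 AND NOT 0) AND 0)) -> 0
  row 27 [11011]: ((NOT 0 OR 1) AND ((NOT 1 AND NOT 1) AND 0)) -> 0
  row 28 [11100]: ((NOT 1 OR 0) AND ((NOT 0 AND NOT 0) AND 1)) -> 0
  row 29 [11101]: ((NOT 1 OR 1) AND ((NOT 1 AND NOT 1) AND 1)) -> 0
  row 30 [11110]: ((NOT 1 OR 0) AND ((NOT 0 AND NOT 0) AND 1)) -> 0
  row 31 [11111]: ((NOT 1 OR 1) AND ((NOT 1 AND NOT 1) AND 1)) -> 0
Full result column, 4 rows per line (a,b,c fixed per line; d,e runs 00..11 left to right):
  rows 0-3 [a,b,c=000]: 0000  = hex 0
  rows 4-7 [a,b,c=001]: 0000  = hex 0
  rows 8-11 [a,b,c=010]: 0000  = hex 0
  rows 12-15 [a,b,c=011]: 0000  = hex 0
  rows 16-19 [a,b,c=100]: 0000  = hex 0
  rows 20-23 [a,b,c=101]: 0000  = hex 0
  rows 24-27 [a,b,c=110]: 0000  = hex 0
  rows 28-31 [a,b,c=111]: 0000  = hex 0
Output column (row 0 .. row 31) = 00000000000000000000000000000000
Output column grouped in 4s = 0000 0000 0000 0000 0000 0000 0000 0000 = 0x00000000
Convert to decimal digit by digit (value = value*16 + digit):
  0 -> 0
  0*16 + 0 = 0
  0*16 + 0 = 0
  0*16 + 0 = 0
  0*16 + 0 = 0
  0*16 + 0 = 0
  0*16 + 0 = 0
  0*16 + 0 = 0
Decimal = 0

0


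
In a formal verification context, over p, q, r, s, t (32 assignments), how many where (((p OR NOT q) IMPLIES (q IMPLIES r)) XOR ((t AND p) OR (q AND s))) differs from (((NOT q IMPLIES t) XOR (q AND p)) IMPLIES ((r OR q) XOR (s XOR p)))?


F1 = (((p OR NOT q) IMPLIES (q IMPLIES r)) XOR ((t AND p) OR (q AND s)))
F2 = (((NOT q IMPLIES t) XOR (q AND p)) IMPLIES ((r OR q) XOR (s XOR p)))
Evaluate both on each of 32 rows (bits = p,q,r,s,t):
  row 0 [00000]: F1=1 F2=1 -> 0
  row 1 [00001]: F1=1 F2=0 (differ) -> 1
  row 2 [00010]: F1=1 F2=1 -> 0
  row 3 [00011]: F1=1 F2=1 -> 0
  row 4 [00100]: F1=1 F2=1 -> 0
  row 5 [00101]: F1=1 F2=1 -> 0
  row 6 [00110]: F1=1 F2=1 -> 0
  row 7 [00111]: F1=1 F2=0 (differ) -> 1
  row 8 [01000]: F1=1 F2=1 -> 0
  row 9 [01001]: F1=1 F2=1 -> 0
  row 10 [01010]: F1=0 F2=0 -> 0
  row 11 [01011]: F1=0 F2=0 -> 0
  row 12 [01100]: F1=1 F2=1 -> 0
  row 13 [01101]: F1=1 F2=1 -> 0
  row 14 [01110]: F1=0 F2=0 -> 0
  row 15 [01111]: F1=0 F2=0 -> 0
  row 16 [10000]: F1=1 F2=1 -> 0
  row 17 [10001]: F1=0 F2=1 (differ) -> 1
  row 18 [10010]: F1=1 F2=1 -> 0
  row 19 [10011]: F1=0 F2=0 -> 0
  row 20 [10100]: F1=1 F2=1 -> 0
  row 21 [10101]: F1=0 F2=0 -> 0
  row 22 [10110]: F1=1 F2=1 -> 0
  row 23 [10111]: F1=0 F2=1 (differ) -> 1
  row 24 [11000]: F1=0 F2=1 (differ) -> 1
  row 25 [11001]: F1=1 F2=1 -> 0
  row 26 [11010]: F1=1 F2=1 -> 0
  row 27 [11011]: F1=1 F2=1 -> 0
  row 28 [11100]: F1=1 F2=1 -> 0
  row 29 [11101]: F1=0 F2=1 (differ) -> 1
  row 30 [11110]: F1=0 F2=1 (differ) -> 1
  row 31 [11111]: F1=0 F2=1 (differ) -> 1
Full result column, 8 rows per line (p,q fixed per line; r,s,t runs 000..111 left to right):
  rows 0-7 [p,q=00]: 01000001  (ones: 2)
  rows 8-15 [p,q=01]: 00000000  (ones: 0)
  rows 16-23 [p,q=10]: 01000001  (ones: 2)
  rows 24-31 [p,q=11]: 10000111  (ones: 4)
Disagreements = 2+0+2+4 = 8

8
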